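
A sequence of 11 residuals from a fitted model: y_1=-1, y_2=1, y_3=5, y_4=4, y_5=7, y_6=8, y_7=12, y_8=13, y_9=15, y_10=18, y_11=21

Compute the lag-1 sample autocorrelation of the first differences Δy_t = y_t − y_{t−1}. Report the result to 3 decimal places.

First differences Δy: 2, 4, -1, 3, 1, 4, 1, 2, 3, 3
Mean of differences = 2.2000
Numerator Σ(Δy_t−Δȳ)(Δy_{t+1}−Δȳ) = -13.2400
Denominator Σ(Δy_t−Δȳ)² = 21.6000
r_1(Δy) = -13.2400 / 21.6000 = -0.613

-0.613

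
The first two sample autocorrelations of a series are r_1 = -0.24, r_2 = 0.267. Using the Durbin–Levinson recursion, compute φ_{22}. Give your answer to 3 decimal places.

φ_{22} = (r_2 − r_1²) / (1 − r_1²)
r_1² = (-0.24)² = 0.0576
Numerator = 0.267 − 0.0576 = 0.2094; denominator = 1 − 0.0576 = 0.9424
φ_{22} = 0.2094 / 0.9424 = 0.222

0.222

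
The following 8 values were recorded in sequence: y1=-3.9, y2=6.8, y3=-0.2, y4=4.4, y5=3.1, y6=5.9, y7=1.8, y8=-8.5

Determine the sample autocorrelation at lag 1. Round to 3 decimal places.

-0.150

Mean ȳ = (-3.9 + 6.8 − 0.2 + 4.4 + 3.1 + 5.9 + 1.8 − 8.5)/8 = 1.1750
Deviations from mean: -5.0750, 5.6250, -1.3750, 3.2250, 1.9250, 4.7250, 0.6250, -9.6750
Numerator Σ_{t=1}^{7}(y_t−ȳ)(y_{t+1}−ȳ) = -28.5056
Denominator Σ(y_t−ȳ)² = 189.7150
r_1 = -28.5056 / 189.7150 = -0.150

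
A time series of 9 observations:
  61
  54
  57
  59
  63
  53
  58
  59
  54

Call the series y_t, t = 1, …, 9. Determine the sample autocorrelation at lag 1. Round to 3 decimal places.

-0.374

Mean ȳ = (61 + 54 + 57 + 59 + 63 + 53 + 58 + 59 + 54)/9 = 57.5556
Numerator Σ_{t=1}^{8}(y_t−ȳ)(y_{t+1}−ȳ) = -34.5309
Denominator Σ(y_t−ȳ)² = 92.2222
r_1 = -34.5309 / 92.2222 = -0.374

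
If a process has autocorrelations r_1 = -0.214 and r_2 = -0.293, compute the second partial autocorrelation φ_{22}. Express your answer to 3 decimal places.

φ_{22} = (r_2 − r_1²) / (1 − r_1²)
r_1² = (-0.214)² = 0.045796
Numerator = -0.293 − 0.0458 = -0.3388; denominator = 1 − 0.0458 = 0.9542
φ_{22} = -0.3388 / 0.9542 = -0.355

-0.355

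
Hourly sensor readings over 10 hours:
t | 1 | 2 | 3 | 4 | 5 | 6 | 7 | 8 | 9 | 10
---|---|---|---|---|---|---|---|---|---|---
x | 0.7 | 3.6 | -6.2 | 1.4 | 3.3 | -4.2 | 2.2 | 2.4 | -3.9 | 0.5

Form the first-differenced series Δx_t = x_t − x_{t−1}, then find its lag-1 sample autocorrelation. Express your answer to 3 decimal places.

-0.554

First differences Δx: 2.9, -9.8, 7.6, 1.9, -7.5, 6.4, 0.2, -6.3, 4.4
Mean of differences = -0.0222
Numerator Σ(Δx_t−Δx̄)(Δx_{t+1}−Δx̄) = -178.5772
Denominator Σ(Δx_t−Δx̄)² = 322.1156
r_1(Δx) = -178.5772 / 322.1156 = -0.554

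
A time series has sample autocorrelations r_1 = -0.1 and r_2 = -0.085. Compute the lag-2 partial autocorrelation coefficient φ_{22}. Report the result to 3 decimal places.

-0.096

φ_{22} = (r_2 − r_1²) / (1 − r_1²)
r_1² = (-0.1)² = 0.01
Numerator = -0.085 − 0.0100 = -0.0950; denominator = 1 − 0.0100 = 0.9900
φ_{22} = -0.0950 / 0.9900 = -0.096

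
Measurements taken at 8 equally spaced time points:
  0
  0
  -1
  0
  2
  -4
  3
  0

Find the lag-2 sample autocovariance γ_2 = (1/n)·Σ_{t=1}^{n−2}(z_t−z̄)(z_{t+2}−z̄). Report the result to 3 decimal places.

Mean z̄ = (0 + 0 − 1 + 0 + 2 − 4 + 3 + 0)/8 = 0.0000
Deviations: 0.0000, 0.0000, -1.0000, 0.0000, 2.0000, -4.0000, 3.0000, 0.0000
Σ_{t=1}^{6}(z_t−z̄)(z_{t+2}−z̄) = 4.0000
γ_2 = 4.0000 / 8 = 0.500

0.500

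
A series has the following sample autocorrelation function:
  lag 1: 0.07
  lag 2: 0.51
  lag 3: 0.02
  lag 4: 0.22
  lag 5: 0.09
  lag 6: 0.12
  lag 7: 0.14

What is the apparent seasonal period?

The largest autocorrelation is r_2 = 0.51, with a weaker echo at lag 4 (0.22); the remaining lags stay at or below 0.14.
The dominant spike at lag 2 indicates a seasonal period of 2.

2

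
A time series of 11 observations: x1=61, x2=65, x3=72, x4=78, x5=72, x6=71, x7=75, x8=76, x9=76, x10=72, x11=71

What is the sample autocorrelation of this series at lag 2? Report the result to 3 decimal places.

Mean x̄ = (61 + 65 + 72 + 78 + 72 + 71 + 75 + 76 + 76 + 72 + 71)/11 = 71.7273
Numerator Σ_{t=1}^{9}(x_t−x̄)(x_{t+2}−x̄) = -39.7851
Denominator Σ(x_t−x̄)² = 248.1818
r_2 = -39.7851 / 248.1818 = -0.160

-0.160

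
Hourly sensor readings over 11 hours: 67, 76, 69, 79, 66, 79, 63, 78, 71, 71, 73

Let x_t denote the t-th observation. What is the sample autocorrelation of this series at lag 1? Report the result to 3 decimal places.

-0.855

Mean x̄ = (67 + 76 + 69 + 79 + 66 + 79 + 63 + 78 + 71 + 71 + 73)/11 = 72.0000
Numerator Σ_{t=1}^{10}(x_t−x̄)(x_{t+1}−x̄) = -260.0000
Denominator Σ(x_t−x̄)² = 304.0000
r_1 = -260.0000 / 304.0000 = -0.855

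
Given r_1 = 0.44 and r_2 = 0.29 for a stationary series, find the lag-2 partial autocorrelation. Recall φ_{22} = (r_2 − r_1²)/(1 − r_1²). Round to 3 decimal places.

0.120

φ_{22} = (r_2 − r_1²) / (1 − r_1²)
r_1² = (0.44)² = 0.1936
Numerator = 0.29 − 0.1936 = 0.0964; denominator = 1 − 0.1936 = 0.8064
φ_{22} = 0.0964 / 0.8064 = 0.120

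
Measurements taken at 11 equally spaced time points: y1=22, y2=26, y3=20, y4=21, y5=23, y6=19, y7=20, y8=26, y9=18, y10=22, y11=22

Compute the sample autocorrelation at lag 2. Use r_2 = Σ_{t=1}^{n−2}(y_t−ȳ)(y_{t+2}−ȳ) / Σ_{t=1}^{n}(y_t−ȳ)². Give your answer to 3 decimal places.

-0.167

Mean ȳ = (22 + 26 + 20 + 21 + 23 + 19 + 20 + 26 + 18 + 22 + 22)/11 = 21.7273
Numerator Σ_{t=1}^{9}(y_t−ȳ)(y_{t+2}−ȳ) = -11.0579
Denominator Σ(y_t−ȳ)² = 66.1818
r_2 = -11.0579 / 66.1818 = -0.167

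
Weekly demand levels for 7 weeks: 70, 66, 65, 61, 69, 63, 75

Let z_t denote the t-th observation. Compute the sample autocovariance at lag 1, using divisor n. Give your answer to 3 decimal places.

Mean z̄ = (70 + 66 + 65 + 61 + 69 + 63 + 75)/7 = 67.0000
Σ_{t=1}^{6}(z_t−z̄)(z_{t+1}−z̄) = -41.0000
γ_1 = -41.0000 / 7 = -5.857

-5.857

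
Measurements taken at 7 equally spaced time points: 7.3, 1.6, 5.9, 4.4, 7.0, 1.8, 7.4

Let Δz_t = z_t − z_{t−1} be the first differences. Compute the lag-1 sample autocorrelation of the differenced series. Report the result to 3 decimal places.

First differences Δz: -5.7, 4.3, -1.5, 2.6, -5.2, 5.6
Mean of differences = 0.0167
Numerator Σ(Δz_t−Δz̄)(Δz_{t+1}−Δz̄) = -77.5036
Denominator Σ(Δz_t−Δz̄)² = 118.3883
r_1(Δz) = -77.5036 / 118.3883 = -0.655

-0.655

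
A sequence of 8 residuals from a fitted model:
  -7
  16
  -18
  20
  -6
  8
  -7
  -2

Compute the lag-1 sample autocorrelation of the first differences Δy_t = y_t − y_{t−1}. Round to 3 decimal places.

-0.870

First differences Δy: 23, -34, 38, -26, 14, -15, 5
Mean of differences = 0.7143
Numerator Σ(Δy_t−Δȳ)(Δy_{t+1}−Δȳ) = -3695.0816
Denominator Σ(Δy_t−Δȳ)² = 4247.4286
r_1(Δy) = -3695.0816 / 4247.4286 = -0.870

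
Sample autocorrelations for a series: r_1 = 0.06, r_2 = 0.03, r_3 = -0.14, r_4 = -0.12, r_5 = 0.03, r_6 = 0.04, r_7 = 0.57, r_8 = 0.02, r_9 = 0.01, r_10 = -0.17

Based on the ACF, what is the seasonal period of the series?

The largest autocorrelation is r_7 = 0.57; the remaining lags stay at or below 0.06.
The dominant spike at lag 7 indicates a seasonal period of 7.

7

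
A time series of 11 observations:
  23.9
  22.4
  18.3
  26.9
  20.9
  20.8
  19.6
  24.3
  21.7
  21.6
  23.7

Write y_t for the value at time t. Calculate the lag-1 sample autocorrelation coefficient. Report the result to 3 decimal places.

Mean ȳ = (23.9 + 22.4 + 18.3 + 26.9 + 20.9 + 20.8 + 19.6 + 24.3 + 21.7 + 21.6 + 23.7)/11 = 22.1909
Numerator Σ_{t=1}^{10}(y_t−ȳ)(y_{t+1}−ȳ) = -26.5601
Denominator Σ(y_t−ȳ)² = 57.9091
r_1 = -26.5601 / 57.9091 = -0.459

-0.459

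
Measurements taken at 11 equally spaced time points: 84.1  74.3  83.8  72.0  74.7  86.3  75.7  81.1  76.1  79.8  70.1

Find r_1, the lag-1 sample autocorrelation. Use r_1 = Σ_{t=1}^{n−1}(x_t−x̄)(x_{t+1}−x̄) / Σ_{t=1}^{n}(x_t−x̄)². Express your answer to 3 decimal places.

Mean x̄ = (84.1 + 74.3 + 83.8 + 72.0 + 74.7 + 86.3 + 75.7 + 81.1 + 76.1 + 79.8 + 70.1)/11 = 78.0000
Numerator Σ_{t=1}^{10}(x_t−x̄)(x_{t+1}−x̄) = -136.1700
Denominator Σ(x_t−x̄)² = 284.4800
r_1 = -136.1700 / 284.4800 = -0.479

-0.479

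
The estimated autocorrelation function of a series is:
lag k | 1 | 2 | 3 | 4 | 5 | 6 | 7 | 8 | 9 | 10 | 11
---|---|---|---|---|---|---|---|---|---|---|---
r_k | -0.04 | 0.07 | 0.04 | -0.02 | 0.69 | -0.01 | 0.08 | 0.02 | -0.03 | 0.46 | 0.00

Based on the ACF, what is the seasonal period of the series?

5

The largest autocorrelation is r_5 = 0.69, with a weaker echo at lag 10 (0.46); the remaining lags stay at or below 0.08.
The dominant spike at lag 5 indicates a seasonal period of 5.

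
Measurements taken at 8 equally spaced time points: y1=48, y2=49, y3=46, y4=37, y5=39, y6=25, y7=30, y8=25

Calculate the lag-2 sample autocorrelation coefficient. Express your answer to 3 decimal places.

Mean ȳ = (48 + 49 + 46 + 37 + 39 + 25 + 30 + 25)/8 = 37.3750
Deviations from mean: 10.6250, 11.6250, 8.6250, -0.3750, 1.6250, -12.3750, -7.3750, -12.3750
Σ(y_t−ȳ)(y_{t+2}−ȳ) = (91.6406) + (-4.3594) + (14.0156) + (4.6406) + (-11.9844) + (153.1406) = 247.0938
Denominator Σ(y_t−ȳ)² = 685.8750
r_2 = 247.0938 / 685.8750 = 0.360

0.360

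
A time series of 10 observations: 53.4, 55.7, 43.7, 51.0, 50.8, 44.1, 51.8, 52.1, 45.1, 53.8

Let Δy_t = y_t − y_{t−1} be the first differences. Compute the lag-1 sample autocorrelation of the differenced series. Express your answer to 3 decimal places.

First differences Δy: 2.3, -12.0, 7.3, -0.2, -6.7, 7.7, 0.3, -7.0, 8.7
Mean of differences = 0.0444
Numerator Σ(Δy_t−Δȳ)(Δy_{t+1}−Δȳ) = -227.1309
Denominator Σ(Δy_t−Δȳ)² = 431.5622
r_1(Δy) = -227.1309 / 431.5622 = -0.526

-0.526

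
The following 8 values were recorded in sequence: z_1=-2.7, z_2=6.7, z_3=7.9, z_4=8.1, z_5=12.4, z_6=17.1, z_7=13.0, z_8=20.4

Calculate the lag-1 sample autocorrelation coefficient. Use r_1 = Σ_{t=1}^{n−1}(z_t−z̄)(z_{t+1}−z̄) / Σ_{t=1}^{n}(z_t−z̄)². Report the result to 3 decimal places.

0.329

Mean z̄ = (-2.7 + 6.7 + 7.9 + 8.1 + 12.4 + 17.1 + 13.0 + 20.4)/8 = 10.3625
Deviations from mean: -13.0625, -3.6625, -2.4625, -2.2625, 2.0375, 6.7375, 2.6375, 10.0375
Σ(z_t−z̄)(z_{t+1}−z̄) = (47.8414) + (9.0189) + (5.5714) + (-4.6098) + (13.7277) + (17.7702) + (26.4739) = 115.7936
Denominator Σ(z_t−z̄)² = 352.4788
r_1 = 115.7936 / 352.4788 = 0.329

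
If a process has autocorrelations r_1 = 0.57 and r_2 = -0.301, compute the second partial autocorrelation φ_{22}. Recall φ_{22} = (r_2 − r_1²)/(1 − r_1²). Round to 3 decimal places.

φ_{22} = (r_2 − r_1²) / (1 − r_1²)
r_1² = (0.57)² = 0.3249
Numerator = -0.301 − 0.3249 = -0.6259; denominator = 1 − 0.3249 = 0.6751
φ_{22} = -0.6259 / 0.6751 = -0.927

-0.927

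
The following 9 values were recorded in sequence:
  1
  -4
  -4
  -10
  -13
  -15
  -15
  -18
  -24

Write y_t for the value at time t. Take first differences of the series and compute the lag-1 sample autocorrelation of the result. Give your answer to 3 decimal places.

First differences Δy: -5, 0, -6, -3, -2, 0, -3, -6
Mean of differences = -3.1250
Numerator Σ(Δy_t−Δȳ)(Δy_{t+1}−Δȳ) = -11.5156
Denominator Σ(Δy_t−Δȳ)² = 40.8750
r_1(Δy) = -11.5156 / 40.8750 = -0.282

-0.282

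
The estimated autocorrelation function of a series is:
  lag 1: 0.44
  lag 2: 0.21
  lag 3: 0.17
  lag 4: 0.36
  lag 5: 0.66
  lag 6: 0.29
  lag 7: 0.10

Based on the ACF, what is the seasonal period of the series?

5

The largest autocorrelation is r_5 = 0.66; the remaining lags stay at or below 0.44. The elevated value at lag 1 (0.44), dropping to 0.21 at lag 2, reflects decaying short-term dependence rather than seasonality.
The dominant spike at lag 5 indicates a seasonal period of 5.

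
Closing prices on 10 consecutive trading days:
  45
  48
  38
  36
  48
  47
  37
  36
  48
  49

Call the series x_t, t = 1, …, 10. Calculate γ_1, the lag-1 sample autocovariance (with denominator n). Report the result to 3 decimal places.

Mean x̄ = (45 + 48 + 38 + 36 + 48 + 47 + 37 + 36 + 48 + 49)/10 = 43.2000
Σ_{t=1}^{9}(x_t−x̄)(x_{t+1}−x̄) = 19.1600
γ_1 = 19.1600 / 10 = 1.916

1.916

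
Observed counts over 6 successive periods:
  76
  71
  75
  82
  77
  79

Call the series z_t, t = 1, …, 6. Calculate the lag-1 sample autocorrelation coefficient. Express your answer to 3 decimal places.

Mean z̄ = (76 + 71 + 75 + 82 + 77 + 79)/6 = 76.6667
Deviations from mean: -0.6667, -5.6667, -1.6667, 5.3333, 0.3333, 2.3333
Σ(z_t−z̄)(z_{t+1}−z̄) = (3.7778) + (9.4444) + (-8.8889) + (1.7778) + (0.7778) = 6.8889
Denominator Σ(z_t−z̄)² = 69.3333
r_1 = 6.8889 / 69.3333 = 0.099

0.099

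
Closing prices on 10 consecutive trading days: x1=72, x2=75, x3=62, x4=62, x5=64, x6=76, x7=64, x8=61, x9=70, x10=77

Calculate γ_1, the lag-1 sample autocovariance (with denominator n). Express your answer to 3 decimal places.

Mean x̄ = (72 + 75 + 62 + 62 + 64 + 76 + 64 + 61 + 70 + 77)/10 = 68.3000
Σ_{t=1}^{9}(x_t−x̄)(x_{t+1}−x̄) = 16.9100
γ_1 = 16.9100 / 10 = 1.691

1.691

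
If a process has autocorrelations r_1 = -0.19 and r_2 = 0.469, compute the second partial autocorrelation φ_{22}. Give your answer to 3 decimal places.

0.449

φ_{22} = (r_2 − r_1²) / (1 − r_1²)
r_1² = (-0.19)² = 0.0361
Numerator = 0.469 − 0.0361 = 0.4329; denominator = 1 − 0.0361 = 0.9639
φ_{22} = 0.4329 / 0.9639 = 0.449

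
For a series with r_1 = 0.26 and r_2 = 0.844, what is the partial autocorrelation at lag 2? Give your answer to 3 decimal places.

φ_{22} = (r_2 − r_1²) / (1 − r_1²)
r_1² = (0.26)² = 0.0676
Numerator = 0.844 − 0.0676 = 0.7764; denominator = 1 − 0.0676 = 0.9324
φ_{22} = 0.7764 / 0.9324 = 0.833

0.833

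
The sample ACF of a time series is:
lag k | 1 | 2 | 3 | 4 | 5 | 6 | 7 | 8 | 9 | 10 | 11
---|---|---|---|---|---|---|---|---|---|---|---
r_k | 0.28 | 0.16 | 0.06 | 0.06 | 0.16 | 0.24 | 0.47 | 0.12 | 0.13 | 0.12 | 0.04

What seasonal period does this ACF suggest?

7

The largest autocorrelation is r_7 = 0.47; the remaining lags stay at or below 0.28. The elevated value at lag 1 (0.28), dropping to 0.16 at lag 2, reflects decaying short-term dependence rather than seasonality.
The dominant spike at lag 7 indicates a seasonal period of 7.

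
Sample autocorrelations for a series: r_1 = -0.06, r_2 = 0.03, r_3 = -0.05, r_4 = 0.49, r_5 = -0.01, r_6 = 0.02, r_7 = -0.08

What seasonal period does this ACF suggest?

4

The largest autocorrelation is r_4 = 0.49; the remaining lags stay at or below 0.03.
The dominant spike at lag 4 indicates a seasonal period of 4.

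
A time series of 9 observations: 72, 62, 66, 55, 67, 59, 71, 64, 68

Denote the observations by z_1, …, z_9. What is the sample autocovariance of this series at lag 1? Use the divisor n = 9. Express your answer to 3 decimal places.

-12.471

Mean z̄ = (72 + 62 + 66 + 55 + 67 + 59 + 71 + 64 + 68)/9 = 64.8889
Σ_{t=1}^{8}(z_t−z̄)(z_{t+1}−z̄) = -112.2346
γ_1 = -112.2346 / 9 = -12.471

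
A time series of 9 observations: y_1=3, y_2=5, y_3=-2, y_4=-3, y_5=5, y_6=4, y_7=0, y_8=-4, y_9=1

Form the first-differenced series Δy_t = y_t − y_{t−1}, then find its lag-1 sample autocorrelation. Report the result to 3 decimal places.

First differences Δy: 2, -7, -1, 8, -1, -4, -4, 5
Mean of differences = -0.2500
Numerator Σ(Δy_t−Δȳ)(Δy_{t+1}−Δȳ) = -25.3125
Denominator Σ(Δy_t−Δȳ)² = 175.5000
r_1(Δy) = -25.3125 / 175.5000 = -0.144

-0.144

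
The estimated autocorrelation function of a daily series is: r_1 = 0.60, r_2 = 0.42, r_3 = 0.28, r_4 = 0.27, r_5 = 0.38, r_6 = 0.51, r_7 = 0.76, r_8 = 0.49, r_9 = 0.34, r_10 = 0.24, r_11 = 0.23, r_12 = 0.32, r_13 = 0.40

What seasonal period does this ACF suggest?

The largest autocorrelation is r_7 = 0.76; the remaining lags stay at or below 0.60. The elevated value at lag 1 (0.60), dropping to 0.42 at lag 2, reflects decaying short-term dependence rather than seasonality.
The dominant spike at lag 7 indicates a seasonal period of 7.

7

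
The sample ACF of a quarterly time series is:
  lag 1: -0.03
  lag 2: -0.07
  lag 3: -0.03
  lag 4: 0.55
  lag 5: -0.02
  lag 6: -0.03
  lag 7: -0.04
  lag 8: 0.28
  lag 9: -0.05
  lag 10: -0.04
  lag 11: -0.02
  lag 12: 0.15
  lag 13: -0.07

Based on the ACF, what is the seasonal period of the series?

4

The largest autocorrelation is r_4 = 0.55, with weaker echoes at lags 8 (0.28) and 12 (0.15); the remaining lags stay at or below -0.02.
The dominant spike at lag 4 indicates a seasonal period of 4.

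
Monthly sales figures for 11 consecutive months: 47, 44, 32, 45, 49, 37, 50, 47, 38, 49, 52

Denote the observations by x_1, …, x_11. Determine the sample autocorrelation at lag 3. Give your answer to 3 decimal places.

0.503

Mean x̄ = (47 + 44 + 32 + 45 + 49 + 37 + 50 + 47 + 38 + 49 + 52)/11 = 44.5455
Numerator Σ_{t=1}^{8}(x_t−x̄)(x_{t+3}−x̄) = 198.7438
Denominator Σ(x_t−x̄)² = 394.7273
r_3 = 198.7438 / 394.7273 = 0.503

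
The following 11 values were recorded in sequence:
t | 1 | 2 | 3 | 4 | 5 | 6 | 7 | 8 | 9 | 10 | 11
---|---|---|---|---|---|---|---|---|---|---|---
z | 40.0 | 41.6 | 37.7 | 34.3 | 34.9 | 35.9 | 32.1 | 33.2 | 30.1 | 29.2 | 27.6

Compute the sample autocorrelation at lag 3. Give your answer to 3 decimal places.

Mean z̄ = (40.0 + 41.6 + 37.7 + 34.3 + 34.9 + 35.9 + 32.1 + 33.2 + 30.1 + 29.2 + 27.6)/11 = 34.2364
Numerator Σ_{t=1}^{8}(z_t−z̄)(z_{t+3}−z̄) = 20.9479
Denominator Σ(z_t−z̄)² = 194.8055
r_3 = 20.9479 / 194.8055 = 0.108

0.108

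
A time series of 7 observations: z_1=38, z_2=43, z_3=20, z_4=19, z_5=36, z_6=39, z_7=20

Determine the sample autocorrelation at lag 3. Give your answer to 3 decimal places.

Mean z̄ = (38 + 43 + 20 + 19 + 36 + 39 + 20)/7 = 30.7143
Deviations from mean: 7.2857, 12.2857, -10.7143, -11.7143, 5.2857, 8.2857, -10.7143
Σ(z_t−z̄)(z_{t+3}−z̄) = (-85.3469) + (64.9388) + (-88.7755) + (125.5102) = 16.3265
Denominator Σ(z_t−z̄)² = 667.4286
r_3 = 16.3265 / 667.4286 = 0.024

0.024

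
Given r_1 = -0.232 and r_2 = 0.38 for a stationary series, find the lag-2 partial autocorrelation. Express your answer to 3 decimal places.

φ_{22} = (r_2 − r_1²) / (1 − r_1²)
r_1² = (-0.232)² = 0.053824
Numerator = 0.38 − 0.0538 = 0.3262; denominator = 1 − 0.0538 = 0.9462
φ_{22} = 0.3262 / 0.9462 = 0.345

0.345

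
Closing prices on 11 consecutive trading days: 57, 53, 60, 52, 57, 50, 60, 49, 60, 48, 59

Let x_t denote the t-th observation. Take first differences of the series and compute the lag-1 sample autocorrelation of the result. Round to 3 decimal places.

-0.893

First differences Δx: -4, 7, -8, 5, -7, 10, -11, 11, -12, 11
Mean of differences = 0.2000
Numerator Σ(Δx_t−Δx̄)(Δx_{t+1}−Δx̄) = -723.0400
Denominator Σ(Δx_t−Δx̄)² = 809.6000
r_1(Δx) = -723.0400 / 809.6000 = -0.893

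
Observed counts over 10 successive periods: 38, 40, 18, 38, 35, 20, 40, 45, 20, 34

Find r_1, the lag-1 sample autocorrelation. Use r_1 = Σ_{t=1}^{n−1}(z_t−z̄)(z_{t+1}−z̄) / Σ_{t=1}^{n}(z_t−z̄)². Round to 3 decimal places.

Mean z̄ = (38 + 40 + 18 + 38 + 35 + 20 + 40 + 45 + 20 + 34)/10 = 32.8000
Numerator Σ_{t=1}^{9}(z_t−z̄)(z_{t+1}−z̄) = -338.6400
Denominator Σ(z_t−z̄)² = 859.6000
r_1 = -338.6400 / 859.6000 = -0.394

-0.394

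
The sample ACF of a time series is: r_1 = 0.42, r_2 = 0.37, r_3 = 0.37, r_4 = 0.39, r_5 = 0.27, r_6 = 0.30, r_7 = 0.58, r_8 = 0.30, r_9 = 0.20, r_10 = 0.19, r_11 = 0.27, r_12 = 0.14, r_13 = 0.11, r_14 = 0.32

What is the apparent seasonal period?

7

The largest autocorrelation is r_7 = 0.58; the remaining lags stay at or below 0.42. The elevated value at lag 1 (0.42), dropping to 0.37 at lag 2, reflects decaying short-term dependence rather than seasonality.
The dominant spike at lag 7 indicates a seasonal period of 7.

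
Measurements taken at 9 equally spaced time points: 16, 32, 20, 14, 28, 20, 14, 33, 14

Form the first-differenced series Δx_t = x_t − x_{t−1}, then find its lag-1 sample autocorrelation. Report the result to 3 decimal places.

-0.511

First differences Δx: 16, -12, -6, 14, -8, -6, 19, -19
Mean of differences = -0.2500
Numerator Σ(Δx_t−Δx̄)(Δx_{t+1}−Δx̄) = -742.8125
Denominator Σ(Δx_t−Δx̄)² = 1453.5000
r_1(Δx) = -742.8125 / 1453.5000 = -0.511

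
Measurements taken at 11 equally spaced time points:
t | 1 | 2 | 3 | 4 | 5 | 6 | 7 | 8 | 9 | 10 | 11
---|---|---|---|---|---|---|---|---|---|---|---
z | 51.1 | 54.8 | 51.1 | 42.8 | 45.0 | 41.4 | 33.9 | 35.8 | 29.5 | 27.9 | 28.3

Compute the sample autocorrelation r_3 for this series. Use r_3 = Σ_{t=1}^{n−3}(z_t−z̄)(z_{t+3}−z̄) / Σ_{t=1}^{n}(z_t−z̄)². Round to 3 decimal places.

Mean z̄ = (51.1 + 54.8 + 51.1 + 42.8 + 45.0 + 41.4 + 33.9 + 35.8 + 29.5 + 27.9 + 28.3)/11 = 40.1455
Numerator Σ_{t=1}^{8}(z_t−z̄)(z_{t+3}−z̄) = 190.8865
Denominator Σ(z_t−z̄)² = 948.4273
r_3 = 190.8865 / 948.4273 = 0.201

0.201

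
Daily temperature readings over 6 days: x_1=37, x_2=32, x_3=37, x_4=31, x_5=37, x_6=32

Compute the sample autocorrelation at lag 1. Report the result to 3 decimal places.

-0.841

Mean x̄ = (37 + 32 + 37 + 31 + 37 + 32)/6 = 34.3333
Deviations from mean: 2.6667, -2.3333, 2.6667, -3.3333, 2.6667, -2.3333
Σ(x_t−x̄)(x_{t+1}−x̄) = (-6.2222) + (-6.2222) + (-8.8889) + (-8.8889) + (-6.2222) = -36.4444
Denominator Σ(x_t−x̄)² = 43.3333
r_1 = -36.4444 / 43.3333 = -0.841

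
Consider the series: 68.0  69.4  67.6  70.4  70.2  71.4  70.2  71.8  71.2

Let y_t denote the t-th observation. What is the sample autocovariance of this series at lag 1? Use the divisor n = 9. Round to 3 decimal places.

Mean ȳ = (68.0 + 69.4 + 67.6 + 70.4 + 70.2 + 71.4 + 70.2 + 71.8 + 71.2)/9 = 70.0222
Σ_{t=1}^{8}(y_t−ȳ)(y_{t+1}−ȳ) = 4.8173
γ_1 = 4.8173 / 9 = 0.535

0.535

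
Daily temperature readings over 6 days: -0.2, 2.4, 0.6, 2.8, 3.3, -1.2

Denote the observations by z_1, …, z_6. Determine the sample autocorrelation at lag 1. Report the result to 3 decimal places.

-0.329

Mean z̄ = (-0.2 + 2.4 + 0.6 + 2.8 + 3.3 − 1.2)/6 = 1.2833
Deviations from mean: -1.4833, 1.1167, -0.6833, 1.5167, 2.0167, -2.4833
Σ(z_t−z̄)(z_{t+1}−z̄) = (-1.6564) + (-0.7631) + (-1.0364) + (3.0586) + (-5.0081) = -5.4053
Denominator Σ(z_t−z̄)² = 16.4483
r_1 = -5.4053 / 16.4483 = -0.329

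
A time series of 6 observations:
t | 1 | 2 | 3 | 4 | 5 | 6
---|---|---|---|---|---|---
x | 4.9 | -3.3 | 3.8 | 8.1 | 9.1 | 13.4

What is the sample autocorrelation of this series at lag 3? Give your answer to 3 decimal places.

-0.294

Mean x̄ = (4.9 − 3.3 + 3.8 + 8.1 + 9.1 + 13.4)/6 = 6.0000
Deviations from mean: -1.1000, -9.3000, -2.2000, 2.1000, 3.1000, 7.4000
Σ(x_t−x̄)(x_{t+3}−x̄) = (-2.3100) + (-28.8300) + (-16.2800) = -47.4200
Denominator Σ(x_t−x̄)² = 161.3200
r_3 = -47.4200 / 161.3200 = -0.294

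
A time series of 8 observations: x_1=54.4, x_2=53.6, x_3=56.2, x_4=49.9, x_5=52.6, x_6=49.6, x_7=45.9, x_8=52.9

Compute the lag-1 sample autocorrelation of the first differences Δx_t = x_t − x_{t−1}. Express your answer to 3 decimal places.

First differences Δx: -0.8, 2.6, -6.3, 2.7, -3.0, -3.7, 7.0
Mean of differences = -0.2143
Numerator Σ(Δx_t−Δx̄)(Δx_{t+1}−Δx̄) = -60.0659
Denominator Σ(Δx_t−Δx̄)² = 125.7486
r_1(Δx) = -60.0659 / 125.7486 = -0.478

-0.478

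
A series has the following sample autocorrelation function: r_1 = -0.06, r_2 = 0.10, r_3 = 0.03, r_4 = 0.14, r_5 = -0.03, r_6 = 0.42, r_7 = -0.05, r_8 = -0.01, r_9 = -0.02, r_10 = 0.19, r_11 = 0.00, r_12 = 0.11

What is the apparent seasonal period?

6

The largest autocorrelation is r_6 = 0.42; the remaining lags stay at or below 0.19.
The dominant spike at lag 6 indicates a seasonal period of 6.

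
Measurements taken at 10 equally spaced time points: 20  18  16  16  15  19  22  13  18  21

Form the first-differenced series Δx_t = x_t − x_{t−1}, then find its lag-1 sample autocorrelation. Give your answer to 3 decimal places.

-0.302

First differences Δx: -2, -2, 0, -1, 4, 3, -9, 5, 3
Mean of differences = 0.1111
Numerator Σ(Δx_t−Δx̄)(Δx_{t+1}−Δx̄) = -45.0123
Denominator Σ(Δx_t−Δx̄)² = 148.8889
r_1(Δx) = -45.0123 / 148.8889 = -0.302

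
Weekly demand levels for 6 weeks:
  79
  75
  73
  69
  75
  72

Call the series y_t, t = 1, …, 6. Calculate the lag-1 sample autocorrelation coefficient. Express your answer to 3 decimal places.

0.023

Mean ȳ = (79 + 75 + 73 + 69 + 75 + 72)/6 = 73.8333
Deviations from mean: 5.1667, 1.1667, -0.8333, -4.8333, 1.1667, -1.8333
Numerator Σ_{t=1}^{5}(y_t−ȳ)(y_{t+1}−ȳ) = 1.3056
Denominator Σ(y_t−ȳ)² = 56.8333
r_1 = 1.3056 / 56.8333 = 0.023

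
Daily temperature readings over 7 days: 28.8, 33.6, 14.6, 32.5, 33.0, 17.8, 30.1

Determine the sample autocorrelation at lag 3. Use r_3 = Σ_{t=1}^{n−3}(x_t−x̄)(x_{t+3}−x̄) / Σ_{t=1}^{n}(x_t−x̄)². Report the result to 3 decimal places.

Mean x̄ = (28.8 + 33.6 + 14.6 + 32.5 + 33.0 + 17.8 + 30.1)/7 = 27.2000
Deviations from mean: 1.6000, 6.4000, -12.6000, 5.3000, 5.8000, -9.4000, 2.9000
Numerator Σ_{t=1}^{4}(x_t−x̄)(x_{t+3}−x̄) = 179.4100
Denominator Σ(x_t−x̄)² = 360.7800
r_3 = 179.4100 / 360.7800 = 0.497

0.497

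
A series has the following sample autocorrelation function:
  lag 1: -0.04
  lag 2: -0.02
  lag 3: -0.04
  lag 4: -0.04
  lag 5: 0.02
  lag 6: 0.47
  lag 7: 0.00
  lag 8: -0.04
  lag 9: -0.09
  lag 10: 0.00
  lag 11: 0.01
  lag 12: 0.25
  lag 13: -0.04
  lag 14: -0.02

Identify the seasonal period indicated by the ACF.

The largest autocorrelation is r_6 = 0.47, with a weaker echo at lag 12 (0.25); the remaining lags stay at or below 0.02.
The dominant spike at lag 6 indicates a seasonal period of 6.

6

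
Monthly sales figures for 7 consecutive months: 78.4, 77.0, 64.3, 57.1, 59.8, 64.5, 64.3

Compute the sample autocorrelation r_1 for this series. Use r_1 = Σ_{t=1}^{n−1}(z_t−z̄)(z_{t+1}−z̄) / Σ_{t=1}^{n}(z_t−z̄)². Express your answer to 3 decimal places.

Mean z̄ = (78.4 + 77.0 + 64.3 + 57.1 + 59.8 + 64.5 + 64.3)/7 = 66.4857
Deviations from mean: 11.9143, 10.5143, -2.1857, -9.3857, -6.6857, -1.9857, -2.1857
Σ(z_t−z̄)(z_{t+1}−z̄) = (125.2702) + (-22.9812) + (20.5145) + (62.7502) + (13.2759) + (4.3402) = 203.1698
Denominator Σ(z_t−z̄)² = 398.7886
r_1 = 203.1698 / 398.7886 = 0.509

0.509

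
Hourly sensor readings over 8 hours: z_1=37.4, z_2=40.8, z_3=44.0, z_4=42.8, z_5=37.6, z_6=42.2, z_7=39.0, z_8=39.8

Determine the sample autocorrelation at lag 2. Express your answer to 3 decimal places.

-0.315

Mean z̄ = (37.4 + 40.8 + 44.0 + 42.8 + 37.6 + 42.2 + 39.0 + 39.8)/8 = 40.4500
Deviations from mean: -3.0500, 0.3500, 3.5500, 2.3500, -2.8500, 1.7500, -1.4500, -0.6500
Numerator Σ_{t=1}^{6}(z_t−z̄)(z_{t+2}−z̄) = -13.0150
Denominator Σ(z_t−z̄)² = 41.2600
r_2 = -13.0150 / 41.2600 = -0.315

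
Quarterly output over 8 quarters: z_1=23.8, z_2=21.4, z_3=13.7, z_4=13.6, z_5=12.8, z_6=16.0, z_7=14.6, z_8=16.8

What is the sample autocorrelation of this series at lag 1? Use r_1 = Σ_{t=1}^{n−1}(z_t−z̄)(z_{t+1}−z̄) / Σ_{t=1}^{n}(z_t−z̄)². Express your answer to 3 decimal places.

0.393

Mean z̄ = (23.8 + 21.4 + 13.7 + 13.6 + 12.8 + 16.0 + 14.6 + 16.8)/8 = 16.5875
Deviations from mean: 7.2125, 4.8125, -2.8875, -2.9875, -3.7875, -0.5875, -1.9875, 0.2125
Σ(z_t−z̄)(z_{t+1}−z̄) = (34.7102) + (-13.8961) + (8.6264) + (11.3152) + (2.2252) + (1.1677) + (-0.4223) = 43.7261
Denominator Σ(z_t−z̄)² = 111.1288
r_1 = 43.7261 / 111.1288 = 0.393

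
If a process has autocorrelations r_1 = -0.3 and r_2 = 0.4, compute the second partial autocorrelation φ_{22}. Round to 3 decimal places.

0.341

φ_{22} = (r_2 − r_1²) / (1 − r_1²)
r_1² = (-0.3)² = 0.09
Numerator = 0.4 − 0.0900 = 0.3100; denominator = 1 − 0.0900 = 0.9100
φ_{22} = 0.3100 / 0.9100 = 0.341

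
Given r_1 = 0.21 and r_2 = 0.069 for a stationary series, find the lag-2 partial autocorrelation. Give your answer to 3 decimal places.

φ_{22} = (r_2 − r_1²) / (1 − r_1²)
r_1² = (0.21)² = 0.0441
Numerator = 0.069 − 0.0441 = 0.0249; denominator = 1 − 0.0441 = 0.9559
φ_{22} = 0.0249 / 0.9559 = 0.026

0.026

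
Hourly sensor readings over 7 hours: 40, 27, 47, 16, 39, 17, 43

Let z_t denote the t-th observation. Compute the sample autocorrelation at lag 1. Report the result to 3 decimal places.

Mean z̄ = (40 + 27 + 47 + 16 + 39 + 17 + 43)/7 = 32.7143
Deviations from mean: 7.2857, -5.7143, 14.2857, -16.7143, 6.2857, -15.7143, 10.2857
Numerator Σ_{t=1}^{6}(z_t−z̄)(z_{t+1}−z̄) = -727.5102
Denominator Σ(z_t−z̄)² = 961.4286
r_1 = -727.5102 / 961.4286 = -0.757

-0.757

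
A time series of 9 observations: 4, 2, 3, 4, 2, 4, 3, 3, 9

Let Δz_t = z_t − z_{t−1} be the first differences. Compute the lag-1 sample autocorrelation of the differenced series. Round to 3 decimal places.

First differences Δz: -2, 1, 1, -2, 2, -1, 0, 6
Mean of differences = 0.6250
Numerator Σ(Δz_t−Δz̄)(Δz_{t+1}−Δz̄) = -10.0156
Denominator Σ(Δz_t−Δz̄)² = 47.8750
r_1(Δz) = -10.0156 / 47.8750 = -0.209

-0.209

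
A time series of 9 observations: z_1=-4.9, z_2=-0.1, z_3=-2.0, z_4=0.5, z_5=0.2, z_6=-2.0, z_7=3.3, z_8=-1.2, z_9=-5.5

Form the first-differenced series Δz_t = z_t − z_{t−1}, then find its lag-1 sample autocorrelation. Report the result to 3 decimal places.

First differences Δz: 4.8, -1.9, 2.5, -0.3, -2.2, 5.3, -4.5, -4.3
Mean of differences = -0.0750
Numerator Σ(Δz_t−Δz̄)(Δz_{t+1}−Δz̄) = -30.2081
Denominator Σ(Δz_t−Δz̄)² = 104.6150
r_1(Δz) = -30.2081 / 104.6150 = -0.289

-0.289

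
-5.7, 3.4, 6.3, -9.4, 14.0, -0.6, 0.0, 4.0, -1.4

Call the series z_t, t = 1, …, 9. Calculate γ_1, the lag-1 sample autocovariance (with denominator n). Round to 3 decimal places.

Mean z̄ = (-5.7 + 3.4 + 6.3 − 9.4 + 14.0 − 0.6 + 0.0 + 4.0 − 1.4)/9 = 1.1778
Σ_{t=1}^{8}(z_t−z̄)(z_{t+1}−z̄) = -225.0138
γ_1 = -225.0138 / 9 = -25.002

-25.002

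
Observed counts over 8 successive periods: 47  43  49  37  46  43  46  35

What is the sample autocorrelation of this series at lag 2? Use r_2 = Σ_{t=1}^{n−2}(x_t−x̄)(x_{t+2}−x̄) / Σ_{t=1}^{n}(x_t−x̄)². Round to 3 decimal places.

0.296

Mean x̄ = (47 + 43 + 49 + 37 + 46 + 43 + 46 + 35)/8 = 43.2500
Deviations from mean: 3.7500, -0.2500, 5.7500, -6.2500, 2.7500, -0.2500, 2.7500, -8.2500
Σ(x_t−x̄)(x_{t+2}−x̄) = (21.5625) + (1.5625) + (15.8125) + (1.5625) + (7.5625) + (2.0625) = 50.1250
Denominator Σ(x_t−x̄)² = 169.5000
r_2 = 50.1250 / 169.5000 = 0.296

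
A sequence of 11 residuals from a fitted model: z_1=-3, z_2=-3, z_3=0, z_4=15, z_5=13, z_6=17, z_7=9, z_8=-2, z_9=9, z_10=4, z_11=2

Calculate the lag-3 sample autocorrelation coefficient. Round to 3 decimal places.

Mean z̄ = (-3 − 3 + 0 + 15 + 13 + 17 + 9 − 2 + 9 + 4 + 2)/11 = 5.5455
Numerator Σ_{t=1}^{8}(z_t−z̄)(z_{t+3}−z̄) = -170.6198
Denominator Σ(z_t−z̄)² = 548.7273
r_3 = -170.6198 / 548.7273 = -0.311

-0.311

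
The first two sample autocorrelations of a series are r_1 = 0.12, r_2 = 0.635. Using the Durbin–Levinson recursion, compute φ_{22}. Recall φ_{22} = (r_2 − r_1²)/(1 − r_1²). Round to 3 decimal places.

0.630

φ_{22} = (r_2 − r_1²) / (1 − r_1²)
r_1² = (0.12)² = 0.0144
Numerator = 0.635 − 0.0144 = 0.6206; denominator = 1 − 0.0144 = 0.9856
φ_{22} = 0.6206 / 0.9856 = 0.630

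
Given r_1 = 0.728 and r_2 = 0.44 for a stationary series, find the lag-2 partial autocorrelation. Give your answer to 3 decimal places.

-0.191

φ_{22} = (r_2 − r_1²) / (1 − r_1²)
r_1² = (0.728)² = 0.529984
Numerator = 0.44 − 0.5300 = -0.0900; denominator = 1 − 0.5300 = 0.4700
φ_{22} = -0.0900 / 0.4700 = -0.191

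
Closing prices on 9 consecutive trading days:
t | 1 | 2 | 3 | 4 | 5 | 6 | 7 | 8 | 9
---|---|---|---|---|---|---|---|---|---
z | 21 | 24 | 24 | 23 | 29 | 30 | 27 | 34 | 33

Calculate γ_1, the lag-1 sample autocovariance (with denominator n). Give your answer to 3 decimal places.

Mean z̄ = (21 + 24 + 24 + 23 + 29 + 30 + 27 + 34 + 33)/9 = 27.2222
Σ_{t=1}^{8}(z_t−z̄)(z_{t+1}−z̄) = 78.5062
γ_1 = 78.5062 / 9 = 8.723

8.723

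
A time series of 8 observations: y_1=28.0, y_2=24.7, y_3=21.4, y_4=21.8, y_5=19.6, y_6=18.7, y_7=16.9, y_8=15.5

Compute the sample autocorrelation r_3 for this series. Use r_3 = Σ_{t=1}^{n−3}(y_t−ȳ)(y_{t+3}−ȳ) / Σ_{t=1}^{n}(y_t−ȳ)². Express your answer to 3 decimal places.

0.032

Mean ȳ = (28.0 + 24.7 + 21.4 + 21.8 + 19.6 + 18.7 + 16.9 + 15.5)/8 = 20.8250
Deviations from mean: 7.1750, 3.8750, 0.5750, 0.9750, -1.2250, -2.1250, -3.9250, -5.3250
Numerator Σ_{t=1}^{5}(y_t−ȳ)(y_{t+3}−ȳ) = 3.7231
Denominator Σ(y_t−ȳ)² = 117.5550
r_3 = 3.7231 / 117.5550 = 0.032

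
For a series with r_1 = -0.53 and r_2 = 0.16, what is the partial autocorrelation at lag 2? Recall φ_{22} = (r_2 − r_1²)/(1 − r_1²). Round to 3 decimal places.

φ_{22} = (r_2 − r_1²) / (1 − r_1²)
r_1² = (-0.53)² = 0.2809
Numerator = 0.16 − 0.2809 = -0.1209; denominator = 1 − 0.2809 = 0.7191
φ_{22} = -0.1209 / 0.7191 = -0.168

-0.168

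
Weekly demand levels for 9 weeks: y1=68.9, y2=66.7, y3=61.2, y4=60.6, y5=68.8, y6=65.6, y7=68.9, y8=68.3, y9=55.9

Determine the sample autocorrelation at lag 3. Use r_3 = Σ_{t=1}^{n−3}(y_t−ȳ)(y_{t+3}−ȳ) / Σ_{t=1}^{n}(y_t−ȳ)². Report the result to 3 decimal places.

Mean ȳ = (68.9 + 66.7 + 61.2 + 60.6 + 68.8 + 65.6 + 68.9 + 68.3 + 55.9)/9 = 64.9889
Numerator Σ_{t=1}^{6}(y_t−ȳ)(y_{t+3}−ȳ) = -23.0604
Denominator Σ(y_t−ȳ)² = 175.6089
r_3 = -23.0604 / 175.6089 = -0.131

-0.131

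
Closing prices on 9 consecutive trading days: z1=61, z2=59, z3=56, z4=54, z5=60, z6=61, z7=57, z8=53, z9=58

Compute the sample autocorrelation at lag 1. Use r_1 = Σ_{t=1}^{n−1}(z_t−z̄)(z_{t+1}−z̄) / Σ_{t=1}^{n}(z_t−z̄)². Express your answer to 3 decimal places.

0.101

Mean z̄ = (61 + 59 + 56 + 54 + 60 + 61 + 57 + 53 + 58)/9 = 57.6667
Numerator Σ_{t=1}^{8}(z_t−z̄)(z_{t+1}−z̄) = 6.8889
Denominator Σ(z_t−z̄)² = 68.0000
r_1 = 6.8889 / 68.0000 = 0.101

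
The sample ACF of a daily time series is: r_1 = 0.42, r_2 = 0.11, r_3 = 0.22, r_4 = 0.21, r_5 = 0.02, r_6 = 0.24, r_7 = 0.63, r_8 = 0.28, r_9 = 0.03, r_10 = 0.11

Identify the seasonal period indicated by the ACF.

7

The largest autocorrelation is r_7 = 0.63; the remaining lags stay at or below 0.42. The elevated value at lag 1 (0.42), dropping to 0.11 at lag 2, reflects decaying short-term dependence rather than seasonality.
The dominant spike at lag 7 indicates a seasonal period of 7.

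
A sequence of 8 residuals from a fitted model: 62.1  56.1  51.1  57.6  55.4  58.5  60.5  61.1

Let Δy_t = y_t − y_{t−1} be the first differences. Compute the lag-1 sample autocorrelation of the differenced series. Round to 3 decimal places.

First differences Δy: -6.0, -5.0, 6.5, -2.2, 3.1, 2.0, 0.6
Mean of differences = -0.1429
Numerator Σ(Δy_t−Δȳ)(Δy_{t+1}−Δȳ) = -15.6118
Denominator Σ(Δy_t−Δȳ)² = 121.9171
r_1(Δy) = -15.6118 / 121.9171 = -0.128

-0.128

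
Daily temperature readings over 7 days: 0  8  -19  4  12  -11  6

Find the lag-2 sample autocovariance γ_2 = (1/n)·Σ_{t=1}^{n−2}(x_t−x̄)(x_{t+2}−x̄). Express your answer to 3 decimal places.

Mean x̄ = (0 + 8 − 19 + 4 + 12 − 11 + 6)/7 = 0.0000
Σ_{t=1}^{5}(x_t−x̄)(x_{t+2}−x̄) = -168.0000
γ_2 = -168.0000 / 7 = -24.000

-24.000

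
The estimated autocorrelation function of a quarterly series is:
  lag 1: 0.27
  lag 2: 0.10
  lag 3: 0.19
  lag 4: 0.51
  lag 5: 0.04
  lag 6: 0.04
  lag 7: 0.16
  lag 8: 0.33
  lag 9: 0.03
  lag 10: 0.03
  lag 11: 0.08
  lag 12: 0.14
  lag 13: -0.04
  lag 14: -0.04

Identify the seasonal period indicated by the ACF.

The largest autocorrelation is r_4 = 0.51, with a weaker echo at lag 8 (0.33); the remaining lags stay at or below 0.27. The elevated value at lag 1 (0.27), dropping to 0.10 at lag 2, reflects decaying short-term dependence rather than seasonality.
The dominant spike at lag 4 indicates a seasonal period of 4.

4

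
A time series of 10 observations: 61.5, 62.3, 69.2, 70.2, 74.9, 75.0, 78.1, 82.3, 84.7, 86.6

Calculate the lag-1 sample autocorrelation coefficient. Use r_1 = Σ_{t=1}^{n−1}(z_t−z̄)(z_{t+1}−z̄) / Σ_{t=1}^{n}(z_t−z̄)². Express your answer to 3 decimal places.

Mean z̄ = (61.5 + 62.3 + 69.2 + 70.2 + 74.9 + 75.0 + 78.1 + 82.3 + 84.7 + 86.6)/10 = 74.4800
Numerator Σ_{t=1}^{9}(z_t−z̄)(z_{t+1}−z̄) = 477.4036
Denominator Σ(z_t−z̄)² = 689.0760
r_1 = 477.4036 / 689.0760 = 0.693

0.693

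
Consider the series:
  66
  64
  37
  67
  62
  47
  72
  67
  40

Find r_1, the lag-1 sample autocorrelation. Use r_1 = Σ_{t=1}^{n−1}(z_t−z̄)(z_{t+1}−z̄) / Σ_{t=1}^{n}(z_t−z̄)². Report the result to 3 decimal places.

-0.342

Mean z̄ = (66 + 64 + 37 + 67 + 62 + 47 + 72 + 67 + 40)/9 = 58.0000
Numerator Σ_{t=1}^{8}(z_t−z̄)(z_{t+1}−z̄) = -465.0000
Denominator Σ(z_t−z̄)² = 1360.0000
r_1 = -465.0000 / 1360.0000 = -0.342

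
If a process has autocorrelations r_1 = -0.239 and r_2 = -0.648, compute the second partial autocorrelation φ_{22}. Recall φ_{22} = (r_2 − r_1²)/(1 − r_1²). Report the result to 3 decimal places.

φ_{22} = (r_2 − r_1²) / (1 − r_1²)
r_1² = (-0.239)² = 0.057121
Numerator = -0.648 − 0.0571 = -0.7051; denominator = 1 − 0.0571 = 0.9429
φ_{22} = -0.7051 / 0.9429 = -0.748

-0.748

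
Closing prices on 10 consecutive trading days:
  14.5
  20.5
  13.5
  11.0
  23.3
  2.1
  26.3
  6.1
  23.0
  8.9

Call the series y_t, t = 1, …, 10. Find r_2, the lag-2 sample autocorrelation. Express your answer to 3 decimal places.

0.626

Mean ȳ = (14.5 + 20.5 + 13.5 + 11.0 + 23.3 + 2.1 + 26.3 + 6.1 + 23.0 + 8.9)/10 = 14.9200
Numerator Σ_{t=1}^{8}(y_t−ȳ)(y_{t+2}−ȳ) = 370.5612
Denominator Σ(y_t−ȳ)² = 592.0960
r_2 = 370.5612 / 592.0960 = 0.626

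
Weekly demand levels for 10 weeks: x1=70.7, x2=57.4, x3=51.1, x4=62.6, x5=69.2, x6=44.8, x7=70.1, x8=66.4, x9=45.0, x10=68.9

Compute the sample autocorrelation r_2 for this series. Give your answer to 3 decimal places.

Mean x̄ = (70.7 + 57.4 + 51.1 + 62.6 + 69.2 + 44.8 + 70.1 + 66.4 + 45.0 + 68.9)/10 = 60.6200
Numerator Σ_{t=1}^{8}(x_t−x̄)(x_{t+2}−x̄) = -325.6628
Denominator Σ(x_t−x̄)² = 966.2360
r_2 = -325.6628 / 966.2360 = -0.337

-0.337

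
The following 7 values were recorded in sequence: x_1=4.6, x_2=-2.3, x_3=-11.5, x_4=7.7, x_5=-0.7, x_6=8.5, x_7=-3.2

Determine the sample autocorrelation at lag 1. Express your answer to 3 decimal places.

-0.374

Mean x̄ = (4.6 − 2.3 − 11.5 + 7.7 − 0.7 + 8.5 − 3.2)/7 = 0.4429
Deviations from mean: 4.1571, -2.7429, -11.9429, 7.2571, -1.1429, 8.0571, -3.6429
Numerator Σ_{t=1}^{6}(x_t−x̄)(x_{t+1}−x̄) = -112.1690
Denominator Σ(x_t−x̄)² = 299.5971
r_1 = -112.1690 / 299.5971 = -0.374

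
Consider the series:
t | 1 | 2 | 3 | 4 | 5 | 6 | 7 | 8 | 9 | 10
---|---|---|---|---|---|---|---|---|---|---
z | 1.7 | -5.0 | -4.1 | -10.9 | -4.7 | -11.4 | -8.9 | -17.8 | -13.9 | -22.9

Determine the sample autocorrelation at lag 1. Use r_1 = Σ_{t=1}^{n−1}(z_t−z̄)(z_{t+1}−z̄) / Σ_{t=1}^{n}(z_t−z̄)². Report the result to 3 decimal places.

0.298

Mean z̄ = (1.7 − 5.0 − 4.1 − 10.9 − 4.7 − 11.4 − 8.9 − 17.8 − 13.9 − 22.9)/10 = -9.7900
Numerator Σ_{t=1}^{9}(z_t−z̄)(z_{t+1}−z̄) = 140.3729
Denominator Σ(z_t−z̄)² = 470.7890
r_1 = 140.3729 / 470.7890 = 0.298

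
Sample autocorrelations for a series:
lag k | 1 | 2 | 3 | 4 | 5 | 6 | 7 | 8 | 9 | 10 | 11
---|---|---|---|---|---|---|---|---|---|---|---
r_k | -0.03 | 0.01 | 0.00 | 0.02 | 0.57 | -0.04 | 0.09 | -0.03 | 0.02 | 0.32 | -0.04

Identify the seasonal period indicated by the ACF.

The largest autocorrelation is r_5 = 0.57, with a weaker echo at lag 10 (0.32); the remaining lags stay at or below 0.09.
The dominant spike at lag 5 indicates a seasonal period of 5.

5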